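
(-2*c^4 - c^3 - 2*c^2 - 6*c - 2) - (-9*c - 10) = -2*c^4 - c^3 - 2*c^2 + 3*c + 8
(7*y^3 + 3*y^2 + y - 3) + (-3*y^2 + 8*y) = 7*y^3 + 9*y - 3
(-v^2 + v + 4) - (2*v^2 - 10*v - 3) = -3*v^2 + 11*v + 7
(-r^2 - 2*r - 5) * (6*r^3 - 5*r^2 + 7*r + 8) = -6*r^5 - 7*r^4 - 27*r^3 + 3*r^2 - 51*r - 40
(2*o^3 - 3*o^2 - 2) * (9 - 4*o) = -8*o^4 + 30*o^3 - 27*o^2 + 8*o - 18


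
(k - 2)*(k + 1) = k^2 - k - 2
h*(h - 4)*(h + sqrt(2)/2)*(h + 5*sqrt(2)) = h^4 - 4*h^3 + 11*sqrt(2)*h^3/2 - 22*sqrt(2)*h^2 + 5*h^2 - 20*h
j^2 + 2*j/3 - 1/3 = (j - 1/3)*(j + 1)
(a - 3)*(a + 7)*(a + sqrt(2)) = a^3 + sqrt(2)*a^2 + 4*a^2 - 21*a + 4*sqrt(2)*a - 21*sqrt(2)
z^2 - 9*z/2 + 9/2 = (z - 3)*(z - 3/2)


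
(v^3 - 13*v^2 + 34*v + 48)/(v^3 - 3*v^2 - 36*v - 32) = (v - 6)/(v + 4)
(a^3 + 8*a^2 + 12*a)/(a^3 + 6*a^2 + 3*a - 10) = a*(a + 6)/(a^2 + 4*a - 5)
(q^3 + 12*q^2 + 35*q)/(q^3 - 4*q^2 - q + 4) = q*(q^2 + 12*q + 35)/(q^3 - 4*q^2 - q + 4)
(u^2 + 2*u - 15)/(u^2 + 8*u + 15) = (u - 3)/(u + 3)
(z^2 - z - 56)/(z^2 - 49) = (z - 8)/(z - 7)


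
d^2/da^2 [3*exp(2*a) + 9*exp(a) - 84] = (12*exp(a) + 9)*exp(a)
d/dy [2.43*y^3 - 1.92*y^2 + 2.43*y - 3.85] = 7.29*y^2 - 3.84*y + 2.43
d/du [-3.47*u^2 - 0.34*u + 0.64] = -6.94*u - 0.34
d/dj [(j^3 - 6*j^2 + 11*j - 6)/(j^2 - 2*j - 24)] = (j^4 - 4*j^3 - 71*j^2 + 300*j - 276)/(j^4 - 4*j^3 - 44*j^2 + 96*j + 576)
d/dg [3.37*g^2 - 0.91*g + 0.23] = 6.74*g - 0.91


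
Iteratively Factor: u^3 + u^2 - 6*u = (u - 2)*(u^2 + 3*u) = u*(u - 2)*(u + 3)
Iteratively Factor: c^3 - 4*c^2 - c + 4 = (c - 1)*(c^2 - 3*c - 4) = (c - 1)*(c + 1)*(c - 4)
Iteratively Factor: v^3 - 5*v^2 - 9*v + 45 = (v + 3)*(v^2 - 8*v + 15) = (v - 3)*(v + 3)*(v - 5)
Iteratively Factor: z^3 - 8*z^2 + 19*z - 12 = (z - 3)*(z^2 - 5*z + 4) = (z - 3)*(z - 1)*(z - 4)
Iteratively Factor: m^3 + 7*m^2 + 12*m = (m + 4)*(m^2 + 3*m) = m*(m + 4)*(m + 3)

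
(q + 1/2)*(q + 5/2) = q^2 + 3*q + 5/4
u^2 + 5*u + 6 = (u + 2)*(u + 3)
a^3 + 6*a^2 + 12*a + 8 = (a + 2)^3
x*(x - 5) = x^2 - 5*x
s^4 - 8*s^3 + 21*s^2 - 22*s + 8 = (s - 4)*(s - 2)*(s - 1)^2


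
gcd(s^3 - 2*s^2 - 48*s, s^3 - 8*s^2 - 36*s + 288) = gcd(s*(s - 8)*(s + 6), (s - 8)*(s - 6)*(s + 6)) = s^2 - 2*s - 48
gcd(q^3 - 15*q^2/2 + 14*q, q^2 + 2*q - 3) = 1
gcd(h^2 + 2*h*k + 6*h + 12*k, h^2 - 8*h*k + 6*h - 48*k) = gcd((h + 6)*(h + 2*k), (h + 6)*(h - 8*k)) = h + 6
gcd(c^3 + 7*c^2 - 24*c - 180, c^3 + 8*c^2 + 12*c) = c + 6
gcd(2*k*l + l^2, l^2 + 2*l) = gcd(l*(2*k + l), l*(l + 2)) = l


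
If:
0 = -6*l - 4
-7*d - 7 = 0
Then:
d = -1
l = -2/3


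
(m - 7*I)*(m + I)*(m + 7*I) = m^3 + I*m^2 + 49*m + 49*I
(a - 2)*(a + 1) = a^2 - a - 2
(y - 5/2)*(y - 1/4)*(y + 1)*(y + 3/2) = y^4 - y^3/4 - 19*y^2/4 - 41*y/16 + 15/16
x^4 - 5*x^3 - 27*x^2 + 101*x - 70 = (x - 7)*(x - 2)*(x - 1)*(x + 5)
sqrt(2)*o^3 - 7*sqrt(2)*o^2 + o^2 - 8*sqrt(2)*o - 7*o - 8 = (o - 8)*(o + 1)*(sqrt(2)*o + 1)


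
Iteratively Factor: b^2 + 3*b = (b + 3)*(b)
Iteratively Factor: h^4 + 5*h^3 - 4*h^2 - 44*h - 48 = (h + 4)*(h^3 + h^2 - 8*h - 12) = (h + 2)*(h + 4)*(h^2 - h - 6) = (h + 2)^2*(h + 4)*(h - 3)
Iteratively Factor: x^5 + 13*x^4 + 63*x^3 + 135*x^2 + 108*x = (x)*(x^4 + 13*x^3 + 63*x^2 + 135*x + 108) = x*(x + 3)*(x^3 + 10*x^2 + 33*x + 36) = x*(x + 3)^2*(x^2 + 7*x + 12) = x*(x + 3)^3*(x + 4)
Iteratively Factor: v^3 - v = (v + 1)*(v^2 - v) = (v - 1)*(v + 1)*(v)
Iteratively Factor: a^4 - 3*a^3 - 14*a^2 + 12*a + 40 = (a - 2)*(a^3 - a^2 - 16*a - 20) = (a - 2)*(a + 2)*(a^2 - 3*a - 10) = (a - 2)*(a + 2)^2*(a - 5)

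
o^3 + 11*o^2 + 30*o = o*(o + 5)*(o + 6)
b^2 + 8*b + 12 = (b + 2)*(b + 6)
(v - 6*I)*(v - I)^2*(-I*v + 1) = -I*v^4 - 7*v^3 + 5*I*v^2 - 7*v + 6*I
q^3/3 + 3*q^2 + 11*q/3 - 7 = (q/3 + 1)*(q - 1)*(q + 7)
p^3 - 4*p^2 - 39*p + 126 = (p - 7)*(p - 3)*(p + 6)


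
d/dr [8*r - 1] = 8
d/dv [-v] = -1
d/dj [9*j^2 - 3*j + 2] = 18*j - 3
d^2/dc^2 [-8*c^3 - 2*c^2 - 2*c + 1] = -48*c - 4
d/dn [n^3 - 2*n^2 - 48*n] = 3*n^2 - 4*n - 48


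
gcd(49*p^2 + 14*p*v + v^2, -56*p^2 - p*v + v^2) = 7*p + v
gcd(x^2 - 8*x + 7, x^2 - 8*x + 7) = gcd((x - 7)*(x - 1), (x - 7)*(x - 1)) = x^2 - 8*x + 7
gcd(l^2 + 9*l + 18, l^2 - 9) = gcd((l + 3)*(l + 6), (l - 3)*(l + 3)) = l + 3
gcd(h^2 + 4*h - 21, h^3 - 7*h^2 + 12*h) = h - 3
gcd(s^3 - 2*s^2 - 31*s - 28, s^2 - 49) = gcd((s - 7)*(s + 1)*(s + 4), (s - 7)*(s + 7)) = s - 7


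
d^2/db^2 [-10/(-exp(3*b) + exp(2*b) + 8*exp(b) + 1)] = 10*((-9*exp(2*b) + 4*exp(b) + 8)*(-exp(3*b) + exp(2*b) + 8*exp(b) + 1) - 2*(-3*exp(2*b) + 2*exp(b) + 8)^2*exp(b))*exp(b)/(-exp(3*b) + exp(2*b) + 8*exp(b) + 1)^3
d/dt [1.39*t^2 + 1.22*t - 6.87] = 2.78*t + 1.22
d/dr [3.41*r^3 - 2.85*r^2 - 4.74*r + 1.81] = 10.23*r^2 - 5.7*r - 4.74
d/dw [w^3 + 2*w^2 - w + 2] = 3*w^2 + 4*w - 1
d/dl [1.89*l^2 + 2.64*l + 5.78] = 3.78*l + 2.64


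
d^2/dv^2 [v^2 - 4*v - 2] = 2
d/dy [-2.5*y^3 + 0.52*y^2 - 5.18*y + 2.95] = -7.5*y^2 + 1.04*y - 5.18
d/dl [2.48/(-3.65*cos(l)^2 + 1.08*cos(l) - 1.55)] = (2.6784 - 18.104*cos(l))*sin(l)/(3.65*cos(l)^2 - 1.08*cos(l) + 1.55)^2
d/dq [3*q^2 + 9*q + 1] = 6*q + 9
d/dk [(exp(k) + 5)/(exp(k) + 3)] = -2*exp(k)/(exp(k) + 3)^2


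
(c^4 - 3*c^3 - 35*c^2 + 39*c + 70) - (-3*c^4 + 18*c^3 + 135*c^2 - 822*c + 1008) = 4*c^4 - 21*c^3 - 170*c^2 + 861*c - 938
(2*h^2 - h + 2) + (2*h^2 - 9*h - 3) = 4*h^2 - 10*h - 1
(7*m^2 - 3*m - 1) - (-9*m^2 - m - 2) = 16*m^2 - 2*m + 1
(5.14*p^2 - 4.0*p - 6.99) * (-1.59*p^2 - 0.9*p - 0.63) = -8.1726*p^4 + 1.734*p^3 + 11.4759*p^2 + 8.811*p + 4.4037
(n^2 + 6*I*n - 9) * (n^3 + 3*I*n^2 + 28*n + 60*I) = n^5 + 9*I*n^4 + n^3 + 201*I*n^2 - 612*n - 540*I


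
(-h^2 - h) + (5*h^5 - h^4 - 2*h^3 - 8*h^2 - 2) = 5*h^5 - h^4 - 2*h^3 - 9*h^2 - h - 2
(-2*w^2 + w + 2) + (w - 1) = -2*w^2 + 2*w + 1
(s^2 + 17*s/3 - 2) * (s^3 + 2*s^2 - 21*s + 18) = s^5 + 23*s^4/3 - 35*s^3/3 - 105*s^2 + 144*s - 36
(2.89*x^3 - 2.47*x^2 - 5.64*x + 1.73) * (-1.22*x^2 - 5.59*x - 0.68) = -3.5258*x^5 - 13.1417*x^4 + 18.7229*x^3 + 31.0966*x^2 - 5.8355*x - 1.1764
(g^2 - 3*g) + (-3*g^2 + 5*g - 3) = -2*g^2 + 2*g - 3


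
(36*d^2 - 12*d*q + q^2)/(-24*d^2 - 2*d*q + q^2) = (-6*d + q)/(4*d + q)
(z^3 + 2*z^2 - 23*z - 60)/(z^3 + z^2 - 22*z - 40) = (z + 3)/(z + 2)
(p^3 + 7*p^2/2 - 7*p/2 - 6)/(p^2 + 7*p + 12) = (2*p^2 - p - 3)/(2*(p + 3))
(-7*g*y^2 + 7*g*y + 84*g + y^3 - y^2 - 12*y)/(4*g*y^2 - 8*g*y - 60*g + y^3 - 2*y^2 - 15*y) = (-7*g*y + 28*g + y^2 - 4*y)/(4*g*y - 20*g + y^2 - 5*y)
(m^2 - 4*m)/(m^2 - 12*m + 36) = m*(m - 4)/(m^2 - 12*m + 36)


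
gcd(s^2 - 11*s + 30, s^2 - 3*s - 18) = s - 6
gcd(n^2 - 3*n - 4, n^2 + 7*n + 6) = n + 1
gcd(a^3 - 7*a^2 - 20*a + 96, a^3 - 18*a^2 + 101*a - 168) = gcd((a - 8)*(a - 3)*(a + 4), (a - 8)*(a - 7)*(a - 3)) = a^2 - 11*a + 24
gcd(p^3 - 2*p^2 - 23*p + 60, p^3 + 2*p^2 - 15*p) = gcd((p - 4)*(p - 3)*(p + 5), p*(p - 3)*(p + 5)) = p^2 + 2*p - 15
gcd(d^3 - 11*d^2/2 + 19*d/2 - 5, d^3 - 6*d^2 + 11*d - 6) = d^2 - 3*d + 2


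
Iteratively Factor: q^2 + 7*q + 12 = (q + 3)*(q + 4)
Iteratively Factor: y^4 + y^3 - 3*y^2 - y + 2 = (y - 1)*(y^3 + 2*y^2 - y - 2) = (y - 1)*(y + 2)*(y^2 - 1) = (y - 1)*(y + 1)*(y + 2)*(y - 1)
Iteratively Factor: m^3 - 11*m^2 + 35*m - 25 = (m - 5)*(m^2 - 6*m + 5) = (m - 5)^2*(m - 1)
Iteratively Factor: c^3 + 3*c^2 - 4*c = (c - 1)*(c^2 + 4*c) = c*(c - 1)*(c + 4)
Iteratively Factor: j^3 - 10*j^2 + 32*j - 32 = (j - 2)*(j^2 - 8*j + 16) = (j - 4)*(j - 2)*(j - 4)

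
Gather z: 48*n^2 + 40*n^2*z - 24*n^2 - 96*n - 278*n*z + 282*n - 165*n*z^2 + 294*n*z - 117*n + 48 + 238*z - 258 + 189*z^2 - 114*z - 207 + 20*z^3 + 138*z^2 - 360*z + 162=24*n^2 + 69*n + 20*z^3 + z^2*(327 - 165*n) + z*(40*n^2 + 16*n - 236) - 255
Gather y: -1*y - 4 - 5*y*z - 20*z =y*(-5*z - 1) - 20*z - 4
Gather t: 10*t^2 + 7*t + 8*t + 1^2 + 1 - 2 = 10*t^2 + 15*t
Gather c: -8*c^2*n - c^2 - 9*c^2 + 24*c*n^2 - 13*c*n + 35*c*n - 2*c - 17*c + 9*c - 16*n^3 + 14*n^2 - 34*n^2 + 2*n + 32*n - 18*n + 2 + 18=c^2*(-8*n - 10) + c*(24*n^2 + 22*n - 10) - 16*n^3 - 20*n^2 + 16*n + 20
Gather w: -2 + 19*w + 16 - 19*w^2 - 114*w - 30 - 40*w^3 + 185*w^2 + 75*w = -40*w^3 + 166*w^2 - 20*w - 16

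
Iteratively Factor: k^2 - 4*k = (k - 4)*(k)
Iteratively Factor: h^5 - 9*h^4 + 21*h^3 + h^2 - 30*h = (h - 5)*(h^4 - 4*h^3 + h^2 + 6*h) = h*(h - 5)*(h^3 - 4*h^2 + h + 6) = h*(h - 5)*(h - 2)*(h^2 - 2*h - 3) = h*(h - 5)*(h - 2)*(h + 1)*(h - 3)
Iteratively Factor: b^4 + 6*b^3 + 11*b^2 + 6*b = (b + 1)*(b^3 + 5*b^2 + 6*b) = (b + 1)*(b + 2)*(b^2 + 3*b) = b*(b + 1)*(b + 2)*(b + 3)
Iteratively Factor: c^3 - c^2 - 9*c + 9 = (c + 3)*(c^2 - 4*c + 3) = (c - 3)*(c + 3)*(c - 1)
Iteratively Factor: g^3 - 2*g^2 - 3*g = (g - 3)*(g^2 + g) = (g - 3)*(g + 1)*(g)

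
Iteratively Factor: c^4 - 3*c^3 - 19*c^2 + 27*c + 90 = (c + 2)*(c^3 - 5*c^2 - 9*c + 45) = (c - 3)*(c + 2)*(c^2 - 2*c - 15) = (c - 3)*(c + 2)*(c + 3)*(c - 5)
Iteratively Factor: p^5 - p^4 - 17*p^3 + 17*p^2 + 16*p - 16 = (p - 1)*(p^4 - 17*p^2 + 16) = (p - 1)*(p + 4)*(p^3 - 4*p^2 - p + 4) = (p - 1)^2*(p + 4)*(p^2 - 3*p - 4) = (p - 4)*(p - 1)^2*(p + 4)*(p + 1)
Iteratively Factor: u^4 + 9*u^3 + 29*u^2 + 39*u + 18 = (u + 3)*(u^3 + 6*u^2 + 11*u + 6) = (u + 1)*(u + 3)*(u^2 + 5*u + 6) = (u + 1)*(u + 2)*(u + 3)*(u + 3)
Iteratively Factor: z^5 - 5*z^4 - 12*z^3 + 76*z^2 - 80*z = (z)*(z^4 - 5*z^3 - 12*z^2 + 76*z - 80) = z*(z + 4)*(z^3 - 9*z^2 + 24*z - 20) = z*(z - 2)*(z + 4)*(z^2 - 7*z + 10) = z*(z - 5)*(z - 2)*(z + 4)*(z - 2)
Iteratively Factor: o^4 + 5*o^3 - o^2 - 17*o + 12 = (o - 1)*(o^3 + 6*o^2 + 5*o - 12) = (o - 1)*(o + 4)*(o^2 + 2*o - 3) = (o - 1)*(o + 3)*(o + 4)*(o - 1)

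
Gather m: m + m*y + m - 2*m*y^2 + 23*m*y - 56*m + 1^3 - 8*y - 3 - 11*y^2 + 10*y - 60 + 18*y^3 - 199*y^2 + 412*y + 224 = m*(-2*y^2 + 24*y - 54) + 18*y^3 - 210*y^2 + 414*y + 162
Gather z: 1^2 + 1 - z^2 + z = -z^2 + z + 2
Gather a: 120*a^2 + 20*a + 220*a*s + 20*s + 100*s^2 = 120*a^2 + a*(220*s + 20) + 100*s^2 + 20*s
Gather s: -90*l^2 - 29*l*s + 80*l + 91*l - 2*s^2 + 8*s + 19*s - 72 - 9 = -90*l^2 + 171*l - 2*s^2 + s*(27 - 29*l) - 81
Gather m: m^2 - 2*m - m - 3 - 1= m^2 - 3*m - 4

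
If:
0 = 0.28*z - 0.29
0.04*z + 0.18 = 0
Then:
No Solution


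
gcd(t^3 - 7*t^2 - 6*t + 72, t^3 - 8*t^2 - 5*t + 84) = t^2 - t - 12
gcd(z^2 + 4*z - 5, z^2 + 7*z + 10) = z + 5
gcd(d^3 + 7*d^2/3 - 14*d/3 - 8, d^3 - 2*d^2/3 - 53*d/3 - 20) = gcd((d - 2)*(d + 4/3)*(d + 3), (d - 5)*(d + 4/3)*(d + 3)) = d^2 + 13*d/3 + 4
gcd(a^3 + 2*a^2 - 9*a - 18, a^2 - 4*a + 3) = a - 3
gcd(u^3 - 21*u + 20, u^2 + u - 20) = u^2 + u - 20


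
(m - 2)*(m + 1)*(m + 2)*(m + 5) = m^4 + 6*m^3 + m^2 - 24*m - 20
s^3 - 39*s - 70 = (s - 7)*(s + 2)*(s + 5)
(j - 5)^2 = j^2 - 10*j + 25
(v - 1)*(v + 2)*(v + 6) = v^3 + 7*v^2 + 4*v - 12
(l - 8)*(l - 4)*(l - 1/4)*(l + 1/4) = l^4 - 12*l^3 + 511*l^2/16 + 3*l/4 - 2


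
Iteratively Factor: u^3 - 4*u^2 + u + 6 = (u + 1)*(u^2 - 5*u + 6) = (u - 3)*(u + 1)*(u - 2)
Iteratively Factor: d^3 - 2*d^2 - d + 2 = (d - 1)*(d^2 - d - 2) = (d - 1)*(d + 1)*(d - 2)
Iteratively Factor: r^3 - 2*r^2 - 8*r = (r - 4)*(r^2 + 2*r) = r*(r - 4)*(r + 2)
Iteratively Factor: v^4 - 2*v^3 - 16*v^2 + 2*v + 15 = (v - 5)*(v^3 + 3*v^2 - v - 3) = (v - 5)*(v + 3)*(v^2 - 1) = (v - 5)*(v - 1)*(v + 3)*(v + 1)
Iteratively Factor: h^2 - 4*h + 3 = (h - 3)*(h - 1)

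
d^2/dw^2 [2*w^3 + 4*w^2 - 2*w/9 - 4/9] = 12*w + 8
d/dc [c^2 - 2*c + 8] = 2*c - 2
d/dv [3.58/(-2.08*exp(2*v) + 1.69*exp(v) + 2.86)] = (14.8928*exp(v) - 6.0502)*exp(v)/(-2.08*exp(2*v) + 1.69*exp(v) + 2.86)^2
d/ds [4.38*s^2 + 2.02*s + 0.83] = 8.76*s + 2.02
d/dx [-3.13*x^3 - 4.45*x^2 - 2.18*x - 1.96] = -9.39*x^2 - 8.9*x - 2.18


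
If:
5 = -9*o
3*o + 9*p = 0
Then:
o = -5/9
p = 5/27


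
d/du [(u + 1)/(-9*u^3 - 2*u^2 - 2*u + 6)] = (-9*u^3 - 2*u^2 - 2*u + (u + 1)*(27*u^2 + 4*u + 2) + 6)/(9*u^3 + 2*u^2 + 2*u - 6)^2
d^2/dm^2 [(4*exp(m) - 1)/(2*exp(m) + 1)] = (6 - 12*exp(m))*exp(m)/(8*exp(3*m) + 12*exp(2*m) + 6*exp(m) + 1)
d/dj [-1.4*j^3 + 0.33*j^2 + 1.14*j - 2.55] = -4.2*j^2 + 0.66*j + 1.14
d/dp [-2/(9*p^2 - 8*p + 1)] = 4*(9*p - 4)/(9*p^2 - 8*p + 1)^2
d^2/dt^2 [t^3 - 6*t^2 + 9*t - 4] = 6*t - 12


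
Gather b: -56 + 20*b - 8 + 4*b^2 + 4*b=4*b^2 + 24*b - 64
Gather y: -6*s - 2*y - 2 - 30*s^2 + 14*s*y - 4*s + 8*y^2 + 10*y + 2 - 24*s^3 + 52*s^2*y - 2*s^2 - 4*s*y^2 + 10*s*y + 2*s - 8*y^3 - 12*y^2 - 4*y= -24*s^3 - 32*s^2 - 8*s - 8*y^3 + y^2*(-4*s - 4) + y*(52*s^2 + 24*s + 4)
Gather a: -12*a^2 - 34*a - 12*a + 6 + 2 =-12*a^2 - 46*a + 8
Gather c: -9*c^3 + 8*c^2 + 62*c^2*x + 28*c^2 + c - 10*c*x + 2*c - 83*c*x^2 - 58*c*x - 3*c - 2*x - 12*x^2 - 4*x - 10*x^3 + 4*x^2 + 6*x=-9*c^3 + c^2*(62*x + 36) + c*(-83*x^2 - 68*x) - 10*x^3 - 8*x^2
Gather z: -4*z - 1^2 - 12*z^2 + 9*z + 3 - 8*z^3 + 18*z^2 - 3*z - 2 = -8*z^3 + 6*z^2 + 2*z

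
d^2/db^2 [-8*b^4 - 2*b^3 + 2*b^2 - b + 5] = -96*b^2 - 12*b + 4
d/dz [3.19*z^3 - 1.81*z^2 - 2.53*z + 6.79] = 9.57*z^2 - 3.62*z - 2.53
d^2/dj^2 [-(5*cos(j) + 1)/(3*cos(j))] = (cos(j)^2 - 2)/(3*cos(j)^3)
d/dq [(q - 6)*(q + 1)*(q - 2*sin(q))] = -(q - 6)*(q + 1)*(2*cos(q) - 1) + (q - 6)*(q - 2*sin(q)) + (q + 1)*(q - 2*sin(q))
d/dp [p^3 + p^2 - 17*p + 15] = 3*p^2 + 2*p - 17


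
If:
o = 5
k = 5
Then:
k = 5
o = 5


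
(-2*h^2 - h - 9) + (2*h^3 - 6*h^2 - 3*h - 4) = 2*h^3 - 8*h^2 - 4*h - 13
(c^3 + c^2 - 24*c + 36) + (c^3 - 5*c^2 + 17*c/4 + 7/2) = 2*c^3 - 4*c^2 - 79*c/4 + 79/2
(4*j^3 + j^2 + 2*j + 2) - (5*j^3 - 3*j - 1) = -j^3 + j^2 + 5*j + 3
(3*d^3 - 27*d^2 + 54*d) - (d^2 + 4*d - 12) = 3*d^3 - 28*d^2 + 50*d + 12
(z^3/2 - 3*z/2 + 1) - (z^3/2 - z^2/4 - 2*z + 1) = z^2/4 + z/2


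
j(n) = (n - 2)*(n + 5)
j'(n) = 2*n + 3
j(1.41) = -3.78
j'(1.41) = 5.82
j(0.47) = -8.37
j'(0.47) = 3.94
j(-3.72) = -7.32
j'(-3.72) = -4.44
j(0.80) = -6.96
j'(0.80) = 4.60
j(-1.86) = -12.12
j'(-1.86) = -0.72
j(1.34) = -4.18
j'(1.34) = 5.68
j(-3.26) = -9.15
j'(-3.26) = -3.52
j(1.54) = -3.01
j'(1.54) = 6.08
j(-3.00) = -10.00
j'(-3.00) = -3.00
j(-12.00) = 98.00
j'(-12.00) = -21.00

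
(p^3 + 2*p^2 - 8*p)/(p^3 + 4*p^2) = (p - 2)/p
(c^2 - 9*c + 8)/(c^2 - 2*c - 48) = (c - 1)/(c + 6)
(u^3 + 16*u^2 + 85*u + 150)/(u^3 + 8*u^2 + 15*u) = (u^2 + 11*u + 30)/(u*(u + 3))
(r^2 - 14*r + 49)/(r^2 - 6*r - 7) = (r - 7)/(r + 1)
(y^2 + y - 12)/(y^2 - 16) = (y - 3)/(y - 4)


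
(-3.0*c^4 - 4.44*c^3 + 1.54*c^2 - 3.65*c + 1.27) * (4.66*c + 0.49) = -13.98*c^5 - 22.1604*c^4 + 5.0008*c^3 - 16.2544*c^2 + 4.1297*c + 0.6223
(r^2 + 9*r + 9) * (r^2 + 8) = r^4 + 9*r^3 + 17*r^2 + 72*r + 72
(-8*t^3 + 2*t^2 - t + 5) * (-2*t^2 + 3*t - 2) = 16*t^5 - 28*t^4 + 24*t^3 - 17*t^2 + 17*t - 10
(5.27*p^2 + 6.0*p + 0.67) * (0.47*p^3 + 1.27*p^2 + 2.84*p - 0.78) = 2.4769*p^5 + 9.5129*p^4 + 22.9017*p^3 + 13.7803*p^2 - 2.7772*p - 0.5226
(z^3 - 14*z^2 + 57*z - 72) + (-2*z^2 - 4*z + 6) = z^3 - 16*z^2 + 53*z - 66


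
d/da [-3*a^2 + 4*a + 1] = 4 - 6*a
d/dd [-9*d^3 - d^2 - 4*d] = -27*d^2 - 2*d - 4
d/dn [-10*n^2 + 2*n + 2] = 2 - 20*n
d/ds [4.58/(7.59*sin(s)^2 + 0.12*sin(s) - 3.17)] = -(69.5244*sin(s) + 0.5496)*cos(s)/(7.59*sin(s)^2 + 0.12*sin(s) - 3.17)^2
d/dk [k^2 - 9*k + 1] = 2*k - 9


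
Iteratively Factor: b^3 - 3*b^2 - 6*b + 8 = (b - 1)*(b^2 - 2*b - 8) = (b - 1)*(b + 2)*(b - 4)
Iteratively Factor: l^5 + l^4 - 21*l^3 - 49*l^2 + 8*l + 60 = (l - 1)*(l^4 + 2*l^3 - 19*l^2 - 68*l - 60) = (l - 1)*(l + 3)*(l^3 - l^2 - 16*l - 20) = (l - 5)*(l - 1)*(l + 3)*(l^2 + 4*l + 4) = (l - 5)*(l - 1)*(l + 2)*(l + 3)*(l + 2)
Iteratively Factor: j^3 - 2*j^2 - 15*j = (j - 5)*(j^2 + 3*j) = (j - 5)*(j + 3)*(j)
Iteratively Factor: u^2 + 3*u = (u)*(u + 3)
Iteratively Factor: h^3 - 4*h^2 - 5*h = (h)*(h^2 - 4*h - 5) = h*(h + 1)*(h - 5)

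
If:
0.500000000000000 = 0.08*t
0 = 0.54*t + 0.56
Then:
No Solution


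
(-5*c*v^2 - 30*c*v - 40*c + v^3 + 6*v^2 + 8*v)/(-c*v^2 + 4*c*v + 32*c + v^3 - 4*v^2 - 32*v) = (-5*c*v - 10*c + v^2 + 2*v)/(-c*v + 8*c + v^2 - 8*v)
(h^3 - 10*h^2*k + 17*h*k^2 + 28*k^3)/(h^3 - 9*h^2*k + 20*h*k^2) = (h^2 - 6*h*k - 7*k^2)/(h*(h - 5*k))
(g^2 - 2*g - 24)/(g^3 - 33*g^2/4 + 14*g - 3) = 4*(g + 4)/(4*g^2 - 9*g + 2)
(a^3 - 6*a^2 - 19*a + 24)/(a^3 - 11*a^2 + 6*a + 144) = (a - 1)/(a - 6)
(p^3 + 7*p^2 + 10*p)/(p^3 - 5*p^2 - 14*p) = (p + 5)/(p - 7)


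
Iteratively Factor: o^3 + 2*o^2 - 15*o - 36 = (o - 4)*(o^2 + 6*o + 9) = (o - 4)*(o + 3)*(o + 3)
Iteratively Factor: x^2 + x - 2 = (x - 1)*(x + 2)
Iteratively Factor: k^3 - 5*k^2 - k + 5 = (k - 5)*(k^2 - 1) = (k - 5)*(k - 1)*(k + 1)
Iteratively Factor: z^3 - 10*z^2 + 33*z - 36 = (z - 4)*(z^2 - 6*z + 9) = (z - 4)*(z - 3)*(z - 3)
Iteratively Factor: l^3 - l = (l - 1)*(l^2 + l) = l*(l - 1)*(l + 1)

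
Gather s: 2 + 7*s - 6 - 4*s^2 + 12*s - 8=-4*s^2 + 19*s - 12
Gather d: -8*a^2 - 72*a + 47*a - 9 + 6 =-8*a^2 - 25*a - 3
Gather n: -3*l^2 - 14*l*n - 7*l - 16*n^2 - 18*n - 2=-3*l^2 - 7*l - 16*n^2 + n*(-14*l - 18) - 2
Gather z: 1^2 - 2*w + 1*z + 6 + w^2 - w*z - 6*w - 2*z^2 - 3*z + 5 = w^2 - 8*w - 2*z^2 + z*(-w - 2) + 12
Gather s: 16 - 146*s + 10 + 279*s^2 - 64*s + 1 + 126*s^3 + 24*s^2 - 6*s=126*s^3 + 303*s^2 - 216*s + 27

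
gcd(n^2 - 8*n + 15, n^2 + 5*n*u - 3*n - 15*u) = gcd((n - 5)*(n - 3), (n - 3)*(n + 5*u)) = n - 3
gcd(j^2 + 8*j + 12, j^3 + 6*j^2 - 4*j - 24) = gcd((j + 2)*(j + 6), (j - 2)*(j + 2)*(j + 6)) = j^2 + 8*j + 12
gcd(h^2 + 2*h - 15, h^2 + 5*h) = h + 5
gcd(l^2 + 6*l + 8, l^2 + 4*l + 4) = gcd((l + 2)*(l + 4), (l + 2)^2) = l + 2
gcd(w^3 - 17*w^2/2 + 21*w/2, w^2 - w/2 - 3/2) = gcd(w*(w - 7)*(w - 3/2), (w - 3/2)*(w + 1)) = w - 3/2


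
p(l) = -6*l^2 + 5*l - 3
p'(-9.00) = 113.00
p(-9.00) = -534.00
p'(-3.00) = 41.00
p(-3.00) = -72.00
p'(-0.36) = 9.32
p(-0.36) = -5.58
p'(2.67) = -27.04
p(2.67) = -32.42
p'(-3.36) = 45.32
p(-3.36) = -87.54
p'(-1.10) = 18.20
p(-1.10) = -15.76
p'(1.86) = -17.32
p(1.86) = -14.46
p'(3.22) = -33.64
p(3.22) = -49.11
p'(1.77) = -16.24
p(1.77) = -12.95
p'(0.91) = -5.92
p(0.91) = -3.42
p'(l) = 5 - 12*l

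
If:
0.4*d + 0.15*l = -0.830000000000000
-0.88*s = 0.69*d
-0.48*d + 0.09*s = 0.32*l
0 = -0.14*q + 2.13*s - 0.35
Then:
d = -5.85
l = 10.06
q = 67.27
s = 4.59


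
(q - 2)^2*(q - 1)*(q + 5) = q^4 - 17*q^2 + 36*q - 20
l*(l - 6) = l^2 - 6*l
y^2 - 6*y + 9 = (y - 3)^2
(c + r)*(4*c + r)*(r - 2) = 4*c^2*r - 8*c^2 + 5*c*r^2 - 10*c*r + r^3 - 2*r^2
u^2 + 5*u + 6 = (u + 2)*(u + 3)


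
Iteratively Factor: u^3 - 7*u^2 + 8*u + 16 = (u - 4)*(u^2 - 3*u - 4) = (u - 4)^2*(u + 1)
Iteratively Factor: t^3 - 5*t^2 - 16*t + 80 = (t - 4)*(t^2 - t - 20) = (t - 4)*(t + 4)*(t - 5)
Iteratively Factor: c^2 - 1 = (c + 1)*(c - 1)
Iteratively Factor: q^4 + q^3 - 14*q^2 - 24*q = (q + 3)*(q^3 - 2*q^2 - 8*q) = q*(q + 3)*(q^2 - 2*q - 8) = q*(q + 2)*(q + 3)*(q - 4)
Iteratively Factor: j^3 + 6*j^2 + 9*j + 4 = (j + 1)*(j^2 + 5*j + 4) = (j + 1)*(j + 4)*(j + 1)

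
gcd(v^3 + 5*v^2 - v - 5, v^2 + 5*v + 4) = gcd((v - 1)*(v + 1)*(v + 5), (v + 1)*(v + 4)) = v + 1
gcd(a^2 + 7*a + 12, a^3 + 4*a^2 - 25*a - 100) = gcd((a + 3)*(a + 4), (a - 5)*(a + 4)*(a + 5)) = a + 4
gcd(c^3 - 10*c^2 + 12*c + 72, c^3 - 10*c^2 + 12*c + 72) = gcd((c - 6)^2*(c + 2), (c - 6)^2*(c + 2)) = c^3 - 10*c^2 + 12*c + 72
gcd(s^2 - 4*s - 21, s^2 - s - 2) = 1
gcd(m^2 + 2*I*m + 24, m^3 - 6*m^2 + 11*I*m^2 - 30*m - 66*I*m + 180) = m + 6*I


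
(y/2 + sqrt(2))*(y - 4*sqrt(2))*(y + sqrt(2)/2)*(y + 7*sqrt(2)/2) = y^4/2 + sqrt(2)*y^3 - 57*y^2/4 - 71*sqrt(2)*y/2 - 28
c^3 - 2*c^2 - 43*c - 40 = (c - 8)*(c + 1)*(c + 5)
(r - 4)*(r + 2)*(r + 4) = r^3 + 2*r^2 - 16*r - 32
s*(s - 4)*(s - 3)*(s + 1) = s^4 - 6*s^3 + 5*s^2 + 12*s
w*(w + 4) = w^2 + 4*w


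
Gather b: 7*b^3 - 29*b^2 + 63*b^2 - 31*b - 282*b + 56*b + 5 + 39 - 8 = 7*b^3 + 34*b^2 - 257*b + 36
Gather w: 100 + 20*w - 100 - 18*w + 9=2*w + 9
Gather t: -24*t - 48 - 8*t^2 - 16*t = -8*t^2 - 40*t - 48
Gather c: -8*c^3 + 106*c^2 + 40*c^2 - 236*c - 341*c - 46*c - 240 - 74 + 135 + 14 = -8*c^3 + 146*c^2 - 623*c - 165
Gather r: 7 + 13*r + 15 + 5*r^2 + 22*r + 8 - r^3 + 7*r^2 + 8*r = -r^3 + 12*r^2 + 43*r + 30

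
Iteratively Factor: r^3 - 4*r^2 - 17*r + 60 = (r - 5)*(r^2 + r - 12) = (r - 5)*(r - 3)*(r + 4)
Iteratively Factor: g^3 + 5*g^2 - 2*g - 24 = (g + 3)*(g^2 + 2*g - 8) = (g - 2)*(g + 3)*(g + 4)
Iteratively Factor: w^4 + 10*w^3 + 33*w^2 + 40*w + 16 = (w + 1)*(w^3 + 9*w^2 + 24*w + 16) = (w + 1)*(w + 4)*(w^2 + 5*w + 4) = (w + 1)*(w + 4)^2*(w + 1)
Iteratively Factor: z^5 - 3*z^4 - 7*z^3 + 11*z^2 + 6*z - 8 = (z + 1)*(z^4 - 4*z^3 - 3*z^2 + 14*z - 8) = (z - 4)*(z + 1)*(z^3 - 3*z + 2) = (z - 4)*(z + 1)*(z + 2)*(z^2 - 2*z + 1) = (z - 4)*(z - 1)*(z + 1)*(z + 2)*(z - 1)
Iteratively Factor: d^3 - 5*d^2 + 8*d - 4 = (d - 2)*(d^2 - 3*d + 2) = (d - 2)*(d - 1)*(d - 2)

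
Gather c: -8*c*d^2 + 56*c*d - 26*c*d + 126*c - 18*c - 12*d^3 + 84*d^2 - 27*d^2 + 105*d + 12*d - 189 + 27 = c*(-8*d^2 + 30*d + 108) - 12*d^3 + 57*d^2 + 117*d - 162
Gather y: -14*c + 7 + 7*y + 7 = -14*c + 7*y + 14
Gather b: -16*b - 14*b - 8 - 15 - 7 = -30*b - 30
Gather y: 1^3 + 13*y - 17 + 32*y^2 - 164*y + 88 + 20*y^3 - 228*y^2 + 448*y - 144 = 20*y^3 - 196*y^2 + 297*y - 72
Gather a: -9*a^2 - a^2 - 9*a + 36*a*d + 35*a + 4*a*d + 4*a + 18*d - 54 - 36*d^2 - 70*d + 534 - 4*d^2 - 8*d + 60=-10*a^2 + a*(40*d + 30) - 40*d^2 - 60*d + 540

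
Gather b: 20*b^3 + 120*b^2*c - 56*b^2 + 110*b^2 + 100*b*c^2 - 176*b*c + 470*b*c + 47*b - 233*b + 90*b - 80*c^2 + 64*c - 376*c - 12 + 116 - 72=20*b^3 + b^2*(120*c + 54) + b*(100*c^2 + 294*c - 96) - 80*c^2 - 312*c + 32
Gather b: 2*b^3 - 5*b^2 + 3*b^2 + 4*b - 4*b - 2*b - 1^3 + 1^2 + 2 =2*b^3 - 2*b^2 - 2*b + 2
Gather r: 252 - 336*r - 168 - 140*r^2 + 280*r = -140*r^2 - 56*r + 84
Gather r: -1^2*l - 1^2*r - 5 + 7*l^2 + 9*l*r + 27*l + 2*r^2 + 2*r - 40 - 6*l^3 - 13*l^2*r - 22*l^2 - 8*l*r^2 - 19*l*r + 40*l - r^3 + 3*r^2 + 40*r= -6*l^3 - 15*l^2 + 66*l - r^3 + r^2*(5 - 8*l) + r*(-13*l^2 - 10*l + 41) - 45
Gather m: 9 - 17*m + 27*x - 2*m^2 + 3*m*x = -2*m^2 + m*(3*x - 17) + 27*x + 9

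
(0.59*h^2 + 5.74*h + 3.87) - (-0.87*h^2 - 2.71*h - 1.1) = 1.46*h^2 + 8.45*h + 4.97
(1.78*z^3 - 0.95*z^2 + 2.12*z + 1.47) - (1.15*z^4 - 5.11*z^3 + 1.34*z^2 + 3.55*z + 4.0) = -1.15*z^4 + 6.89*z^3 - 2.29*z^2 - 1.43*z - 2.53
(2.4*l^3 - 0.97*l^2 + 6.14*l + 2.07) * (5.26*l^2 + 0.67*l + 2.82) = 12.624*l^5 - 3.4942*l^4 + 38.4145*l^3 + 12.2666*l^2 + 18.7017*l + 5.8374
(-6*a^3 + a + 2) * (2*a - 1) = -12*a^4 + 6*a^3 + 2*a^2 + 3*a - 2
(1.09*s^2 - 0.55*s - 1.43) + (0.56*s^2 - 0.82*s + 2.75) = 1.65*s^2 - 1.37*s + 1.32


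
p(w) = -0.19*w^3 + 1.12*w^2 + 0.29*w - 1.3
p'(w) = -0.57*w^2 + 2.24*w + 0.29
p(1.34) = 0.64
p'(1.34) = 2.27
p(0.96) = -0.16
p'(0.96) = 1.92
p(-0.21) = -1.31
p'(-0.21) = -0.21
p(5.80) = 0.99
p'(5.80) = -5.89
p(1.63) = 1.33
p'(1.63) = 2.43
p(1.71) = 1.52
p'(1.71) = 2.45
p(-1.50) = 1.43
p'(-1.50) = -4.35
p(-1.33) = 0.74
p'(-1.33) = -3.70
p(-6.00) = 78.32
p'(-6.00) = -33.67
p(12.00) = -164.86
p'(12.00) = -54.91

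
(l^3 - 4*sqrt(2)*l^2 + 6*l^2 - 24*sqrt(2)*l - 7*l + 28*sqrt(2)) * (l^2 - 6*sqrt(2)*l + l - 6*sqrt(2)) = l^5 - 10*sqrt(2)*l^4 + 7*l^4 - 70*sqrt(2)*l^3 + 47*l^3 + 10*sqrt(2)*l^2 + 329*l^2 - 48*l + 70*sqrt(2)*l - 336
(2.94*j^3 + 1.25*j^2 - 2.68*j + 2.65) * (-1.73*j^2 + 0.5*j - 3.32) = -5.0862*j^5 - 0.6925*j^4 - 4.4994*j^3 - 10.0745*j^2 + 10.2226*j - 8.798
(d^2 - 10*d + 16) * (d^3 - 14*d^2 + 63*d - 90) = d^5 - 24*d^4 + 219*d^3 - 944*d^2 + 1908*d - 1440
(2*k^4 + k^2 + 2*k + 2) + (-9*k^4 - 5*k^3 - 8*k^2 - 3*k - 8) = -7*k^4 - 5*k^3 - 7*k^2 - k - 6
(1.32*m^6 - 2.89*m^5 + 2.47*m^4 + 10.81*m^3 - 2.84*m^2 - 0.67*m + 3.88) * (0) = 0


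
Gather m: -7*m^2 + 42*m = -7*m^2 + 42*m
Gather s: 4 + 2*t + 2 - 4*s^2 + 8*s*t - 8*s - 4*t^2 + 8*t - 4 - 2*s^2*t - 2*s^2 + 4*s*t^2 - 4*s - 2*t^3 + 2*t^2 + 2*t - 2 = s^2*(-2*t - 6) + s*(4*t^2 + 8*t - 12) - 2*t^3 - 2*t^2 + 12*t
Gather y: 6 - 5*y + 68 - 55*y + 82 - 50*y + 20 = 176 - 110*y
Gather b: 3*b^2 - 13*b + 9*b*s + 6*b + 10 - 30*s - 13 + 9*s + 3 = 3*b^2 + b*(9*s - 7) - 21*s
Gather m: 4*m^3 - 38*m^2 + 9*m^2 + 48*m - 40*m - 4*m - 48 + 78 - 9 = 4*m^3 - 29*m^2 + 4*m + 21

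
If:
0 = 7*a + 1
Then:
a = -1/7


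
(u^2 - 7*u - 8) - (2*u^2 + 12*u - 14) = -u^2 - 19*u + 6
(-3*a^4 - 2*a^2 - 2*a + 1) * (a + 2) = -3*a^5 - 6*a^4 - 2*a^3 - 6*a^2 - 3*a + 2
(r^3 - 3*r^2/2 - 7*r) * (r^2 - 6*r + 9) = r^5 - 15*r^4/2 + 11*r^3 + 57*r^2/2 - 63*r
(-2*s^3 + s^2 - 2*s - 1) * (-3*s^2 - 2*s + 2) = 6*s^5 + s^4 + 9*s^2 - 2*s - 2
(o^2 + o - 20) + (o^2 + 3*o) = 2*o^2 + 4*o - 20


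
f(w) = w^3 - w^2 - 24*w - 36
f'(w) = 3*w^2 - 2*w - 24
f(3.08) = -90.19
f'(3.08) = -1.70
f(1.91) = -78.52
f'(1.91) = -16.88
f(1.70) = -74.78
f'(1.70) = -18.73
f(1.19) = -64.29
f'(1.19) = -22.13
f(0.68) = -52.47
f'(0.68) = -23.97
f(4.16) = -81.15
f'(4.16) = 19.60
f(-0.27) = -29.61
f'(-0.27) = -23.24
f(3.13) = -90.25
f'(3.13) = -0.87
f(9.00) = 396.00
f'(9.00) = 201.00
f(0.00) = -36.00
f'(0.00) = -24.00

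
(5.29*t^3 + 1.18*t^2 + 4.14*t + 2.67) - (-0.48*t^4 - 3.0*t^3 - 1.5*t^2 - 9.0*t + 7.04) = 0.48*t^4 + 8.29*t^3 + 2.68*t^2 + 13.14*t - 4.37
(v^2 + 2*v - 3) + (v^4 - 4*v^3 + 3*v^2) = v^4 - 4*v^3 + 4*v^2 + 2*v - 3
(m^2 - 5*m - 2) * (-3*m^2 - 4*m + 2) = -3*m^4 + 11*m^3 + 28*m^2 - 2*m - 4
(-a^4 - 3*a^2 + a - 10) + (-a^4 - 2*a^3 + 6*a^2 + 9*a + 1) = -2*a^4 - 2*a^3 + 3*a^2 + 10*a - 9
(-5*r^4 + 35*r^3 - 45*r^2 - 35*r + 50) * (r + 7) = -5*r^5 + 200*r^3 - 350*r^2 - 195*r + 350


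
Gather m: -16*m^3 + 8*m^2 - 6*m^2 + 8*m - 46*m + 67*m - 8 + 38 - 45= -16*m^3 + 2*m^2 + 29*m - 15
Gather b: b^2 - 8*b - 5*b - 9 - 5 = b^2 - 13*b - 14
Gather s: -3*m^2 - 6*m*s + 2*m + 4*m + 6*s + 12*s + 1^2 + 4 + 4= -3*m^2 + 6*m + s*(18 - 6*m) + 9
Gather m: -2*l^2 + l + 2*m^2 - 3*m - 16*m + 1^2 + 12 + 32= -2*l^2 + l + 2*m^2 - 19*m + 45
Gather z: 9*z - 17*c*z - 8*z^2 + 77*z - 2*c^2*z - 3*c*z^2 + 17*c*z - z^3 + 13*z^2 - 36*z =-z^3 + z^2*(5 - 3*c) + z*(50 - 2*c^2)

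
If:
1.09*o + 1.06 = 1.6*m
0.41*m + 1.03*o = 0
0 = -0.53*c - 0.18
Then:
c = -0.34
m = 0.52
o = -0.21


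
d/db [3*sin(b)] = 3*cos(b)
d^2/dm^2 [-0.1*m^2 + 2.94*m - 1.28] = -0.200000000000000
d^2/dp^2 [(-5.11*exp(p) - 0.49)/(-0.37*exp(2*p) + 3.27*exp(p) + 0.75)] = (0.699559*exp(4*p) + 6.450913*exp(3*p) + 6.729597*exp(2*p) - 6.74885399999999*exp(p) + 1.67265)*exp(p)/(0.050653*exp(6*p) - 1.342989*exp(5*p) + 11.561094*exp(4*p) - 29.521233*exp(3*p) - 23.43465*exp(2*p) - 5.518125*exp(p) - 0.421875)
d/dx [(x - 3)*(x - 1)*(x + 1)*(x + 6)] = 4*x^3 + 9*x^2 - 38*x - 3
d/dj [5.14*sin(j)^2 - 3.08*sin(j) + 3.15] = (10.28*sin(j) - 3.08)*cos(j)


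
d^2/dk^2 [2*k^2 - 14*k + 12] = 4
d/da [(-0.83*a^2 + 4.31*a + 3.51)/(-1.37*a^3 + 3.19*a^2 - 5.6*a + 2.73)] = (-1.1371*a^4 + 11.8094*a^3 + 5.3252*a^2 - 26.9256*a + 31.4223)/(1.8769*a^6 - 8.7406*a^5 + 25.5201*a^4 - 43.2082*a^3 + 48.7774*a^2 - 30.576*a + 7.4529)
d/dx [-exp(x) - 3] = -exp(x)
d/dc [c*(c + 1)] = 2*c + 1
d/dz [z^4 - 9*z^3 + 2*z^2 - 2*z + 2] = 4*z^3 - 27*z^2 + 4*z - 2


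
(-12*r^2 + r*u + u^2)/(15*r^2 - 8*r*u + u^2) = (-4*r - u)/(5*r - u)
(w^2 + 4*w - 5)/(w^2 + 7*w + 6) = (w^2 + 4*w - 5)/(w^2 + 7*w + 6)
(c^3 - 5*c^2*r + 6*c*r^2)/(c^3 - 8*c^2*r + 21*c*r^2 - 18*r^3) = c/(c - 3*r)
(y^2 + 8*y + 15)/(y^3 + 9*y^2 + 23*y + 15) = 1/(y + 1)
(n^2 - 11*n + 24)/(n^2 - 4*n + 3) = (n - 8)/(n - 1)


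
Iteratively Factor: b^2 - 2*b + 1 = (b - 1)*(b - 1)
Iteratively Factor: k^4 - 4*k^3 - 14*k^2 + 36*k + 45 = (k - 5)*(k^3 + k^2 - 9*k - 9) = (k - 5)*(k + 1)*(k^2 - 9) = (k - 5)*(k + 1)*(k + 3)*(k - 3)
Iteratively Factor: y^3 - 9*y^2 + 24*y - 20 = (y - 2)*(y^2 - 7*y + 10) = (y - 5)*(y - 2)*(y - 2)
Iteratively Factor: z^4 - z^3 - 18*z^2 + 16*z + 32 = (z + 1)*(z^3 - 2*z^2 - 16*z + 32) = (z - 2)*(z + 1)*(z^2 - 16) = (z - 4)*(z - 2)*(z + 1)*(z + 4)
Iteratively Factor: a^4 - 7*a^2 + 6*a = (a - 2)*(a^3 + 2*a^2 - 3*a) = (a - 2)*(a + 3)*(a^2 - a) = a*(a - 2)*(a + 3)*(a - 1)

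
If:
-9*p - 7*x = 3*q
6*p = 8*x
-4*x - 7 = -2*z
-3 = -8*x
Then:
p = 1/2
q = -19/8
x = 3/8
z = 17/4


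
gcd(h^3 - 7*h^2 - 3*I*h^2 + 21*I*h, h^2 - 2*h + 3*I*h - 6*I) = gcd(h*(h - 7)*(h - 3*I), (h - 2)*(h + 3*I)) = 1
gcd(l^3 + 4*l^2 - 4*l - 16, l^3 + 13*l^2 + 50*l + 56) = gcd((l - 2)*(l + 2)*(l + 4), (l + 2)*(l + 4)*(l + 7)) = l^2 + 6*l + 8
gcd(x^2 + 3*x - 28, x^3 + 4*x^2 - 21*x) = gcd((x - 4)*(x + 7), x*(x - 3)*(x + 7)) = x + 7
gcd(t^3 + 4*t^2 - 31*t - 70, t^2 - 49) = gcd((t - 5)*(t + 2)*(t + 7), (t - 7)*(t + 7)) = t + 7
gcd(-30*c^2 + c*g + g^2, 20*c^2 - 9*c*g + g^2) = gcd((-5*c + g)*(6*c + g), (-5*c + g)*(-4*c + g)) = 5*c - g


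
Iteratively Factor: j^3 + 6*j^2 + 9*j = (j + 3)*(j^2 + 3*j) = (j + 3)^2*(j)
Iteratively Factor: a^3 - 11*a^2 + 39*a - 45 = (a - 5)*(a^2 - 6*a + 9) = (a - 5)*(a - 3)*(a - 3)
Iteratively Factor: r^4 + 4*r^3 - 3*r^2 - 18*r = (r - 2)*(r^3 + 6*r^2 + 9*r) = (r - 2)*(r + 3)*(r^2 + 3*r) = (r - 2)*(r + 3)^2*(r)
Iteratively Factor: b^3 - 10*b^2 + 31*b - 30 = (b - 2)*(b^2 - 8*b + 15) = (b - 5)*(b - 2)*(b - 3)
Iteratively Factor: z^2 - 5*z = (z - 5)*(z)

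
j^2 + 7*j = j*(j + 7)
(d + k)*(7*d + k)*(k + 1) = 7*d^2*k + 7*d^2 + 8*d*k^2 + 8*d*k + k^3 + k^2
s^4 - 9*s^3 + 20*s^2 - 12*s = s*(s - 6)*(s - 2)*(s - 1)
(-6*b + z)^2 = 36*b^2 - 12*b*z + z^2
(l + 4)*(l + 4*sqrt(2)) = l^2 + 4*l + 4*sqrt(2)*l + 16*sqrt(2)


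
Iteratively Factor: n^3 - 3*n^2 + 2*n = (n - 1)*(n^2 - 2*n) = (n - 2)*(n - 1)*(n)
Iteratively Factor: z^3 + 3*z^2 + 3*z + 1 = (z + 1)*(z^2 + 2*z + 1) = (z + 1)^2*(z + 1)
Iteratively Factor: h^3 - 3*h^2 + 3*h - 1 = (h - 1)*(h^2 - 2*h + 1) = (h - 1)^2*(h - 1)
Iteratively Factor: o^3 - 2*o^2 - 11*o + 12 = (o + 3)*(o^2 - 5*o + 4) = (o - 4)*(o + 3)*(o - 1)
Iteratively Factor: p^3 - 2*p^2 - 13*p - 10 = (p + 1)*(p^2 - 3*p - 10) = (p - 5)*(p + 1)*(p + 2)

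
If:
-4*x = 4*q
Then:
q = -x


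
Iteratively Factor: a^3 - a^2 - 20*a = (a - 5)*(a^2 + 4*a) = a*(a - 5)*(a + 4)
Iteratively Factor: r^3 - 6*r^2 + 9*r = (r - 3)*(r^2 - 3*r) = r*(r - 3)*(r - 3)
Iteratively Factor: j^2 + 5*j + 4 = (j + 1)*(j + 4)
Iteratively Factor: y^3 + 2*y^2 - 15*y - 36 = (y - 4)*(y^2 + 6*y + 9) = (y - 4)*(y + 3)*(y + 3)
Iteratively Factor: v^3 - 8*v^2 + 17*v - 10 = (v - 5)*(v^2 - 3*v + 2) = (v - 5)*(v - 2)*(v - 1)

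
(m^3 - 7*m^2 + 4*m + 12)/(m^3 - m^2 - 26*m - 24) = (m - 2)/(m + 4)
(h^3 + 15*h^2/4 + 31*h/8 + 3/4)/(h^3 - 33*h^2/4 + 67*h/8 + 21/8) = (2*h^2 + 7*h + 6)/(2*h^2 - 17*h + 21)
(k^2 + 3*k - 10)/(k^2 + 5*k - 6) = (k^2 + 3*k - 10)/(k^2 + 5*k - 6)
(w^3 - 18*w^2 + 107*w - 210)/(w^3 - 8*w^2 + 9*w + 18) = (w^2 - 12*w + 35)/(w^2 - 2*w - 3)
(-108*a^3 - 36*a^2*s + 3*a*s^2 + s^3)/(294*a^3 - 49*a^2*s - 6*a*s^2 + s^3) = (18*a^2 + 9*a*s + s^2)/(-49*a^2 + s^2)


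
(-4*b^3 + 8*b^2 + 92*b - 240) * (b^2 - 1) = -4*b^5 + 8*b^4 + 96*b^3 - 248*b^2 - 92*b + 240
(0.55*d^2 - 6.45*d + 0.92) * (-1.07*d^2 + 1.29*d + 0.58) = -0.5885*d^4 + 7.611*d^3 - 8.9859*d^2 - 2.5542*d + 0.5336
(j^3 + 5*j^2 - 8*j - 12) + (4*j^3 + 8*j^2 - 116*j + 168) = 5*j^3 + 13*j^2 - 124*j + 156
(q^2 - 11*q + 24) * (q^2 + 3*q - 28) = q^4 - 8*q^3 - 37*q^2 + 380*q - 672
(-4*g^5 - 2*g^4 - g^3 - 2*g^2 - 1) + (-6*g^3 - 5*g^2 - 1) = -4*g^5 - 2*g^4 - 7*g^3 - 7*g^2 - 2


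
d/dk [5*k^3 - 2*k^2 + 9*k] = 15*k^2 - 4*k + 9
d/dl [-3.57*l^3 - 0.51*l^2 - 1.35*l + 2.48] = -10.71*l^2 - 1.02*l - 1.35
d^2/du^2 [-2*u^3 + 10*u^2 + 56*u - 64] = 20 - 12*u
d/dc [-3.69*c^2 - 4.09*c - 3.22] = -7.38*c - 4.09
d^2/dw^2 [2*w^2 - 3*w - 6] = 4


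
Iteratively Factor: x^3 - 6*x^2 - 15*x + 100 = (x - 5)*(x^2 - x - 20) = (x - 5)*(x + 4)*(x - 5)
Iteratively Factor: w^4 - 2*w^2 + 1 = (w + 1)*(w^3 - w^2 - w + 1) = (w + 1)^2*(w^2 - 2*w + 1) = (w - 1)*(w + 1)^2*(w - 1)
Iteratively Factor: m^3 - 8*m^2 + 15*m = (m - 3)*(m^2 - 5*m) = (m - 5)*(m - 3)*(m)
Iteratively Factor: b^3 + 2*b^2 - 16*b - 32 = (b + 4)*(b^2 - 2*b - 8) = (b + 2)*(b + 4)*(b - 4)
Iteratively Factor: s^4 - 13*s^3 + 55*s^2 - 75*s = (s - 5)*(s^3 - 8*s^2 + 15*s) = s*(s - 5)*(s^2 - 8*s + 15) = s*(s - 5)*(s - 3)*(s - 5)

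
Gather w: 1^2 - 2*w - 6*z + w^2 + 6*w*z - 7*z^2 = w^2 + w*(6*z - 2) - 7*z^2 - 6*z + 1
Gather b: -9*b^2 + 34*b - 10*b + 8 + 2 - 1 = -9*b^2 + 24*b + 9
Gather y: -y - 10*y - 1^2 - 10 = -11*y - 11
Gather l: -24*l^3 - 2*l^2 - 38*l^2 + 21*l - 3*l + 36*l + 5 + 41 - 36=-24*l^3 - 40*l^2 + 54*l + 10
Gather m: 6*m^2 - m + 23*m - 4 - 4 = 6*m^2 + 22*m - 8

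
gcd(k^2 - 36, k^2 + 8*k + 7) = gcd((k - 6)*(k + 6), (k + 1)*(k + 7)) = 1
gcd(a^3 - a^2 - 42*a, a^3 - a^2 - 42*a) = a^3 - a^2 - 42*a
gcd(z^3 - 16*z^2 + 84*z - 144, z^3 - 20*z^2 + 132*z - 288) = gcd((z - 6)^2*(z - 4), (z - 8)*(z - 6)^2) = z^2 - 12*z + 36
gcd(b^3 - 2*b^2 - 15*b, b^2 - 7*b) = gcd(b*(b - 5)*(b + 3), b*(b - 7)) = b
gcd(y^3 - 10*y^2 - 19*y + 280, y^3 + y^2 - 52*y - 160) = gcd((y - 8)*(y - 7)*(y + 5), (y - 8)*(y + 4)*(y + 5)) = y^2 - 3*y - 40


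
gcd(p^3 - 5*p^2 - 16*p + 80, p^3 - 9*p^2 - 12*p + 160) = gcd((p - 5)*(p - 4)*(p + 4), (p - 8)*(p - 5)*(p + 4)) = p^2 - p - 20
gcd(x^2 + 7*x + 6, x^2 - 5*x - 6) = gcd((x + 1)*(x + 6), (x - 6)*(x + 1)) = x + 1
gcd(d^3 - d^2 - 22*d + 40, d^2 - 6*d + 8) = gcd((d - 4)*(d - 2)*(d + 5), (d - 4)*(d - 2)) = d^2 - 6*d + 8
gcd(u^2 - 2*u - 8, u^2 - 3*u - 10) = u + 2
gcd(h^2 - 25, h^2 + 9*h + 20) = h + 5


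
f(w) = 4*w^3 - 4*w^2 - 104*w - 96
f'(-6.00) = 376.00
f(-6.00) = -480.00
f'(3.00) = -20.00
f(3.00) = -336.00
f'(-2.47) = -11.03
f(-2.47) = 76.20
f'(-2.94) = 23.24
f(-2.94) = 73.54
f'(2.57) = -45.30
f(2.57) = -321.80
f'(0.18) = -105.05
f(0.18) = -114.83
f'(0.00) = -104.00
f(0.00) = -96.00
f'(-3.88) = 107.69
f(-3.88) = 13.66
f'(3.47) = 12.73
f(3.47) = -337.92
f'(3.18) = -8.09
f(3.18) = -338.54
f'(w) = 12*w^2 - 8*w - 104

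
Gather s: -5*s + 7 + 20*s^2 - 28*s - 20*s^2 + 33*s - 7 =0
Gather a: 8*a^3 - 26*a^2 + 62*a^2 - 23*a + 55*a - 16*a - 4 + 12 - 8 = 8*a^3 + 36*a^2 + 16*a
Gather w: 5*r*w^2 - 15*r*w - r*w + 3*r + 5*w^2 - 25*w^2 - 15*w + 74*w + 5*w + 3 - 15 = 3*r + w^2*(5*r - 20) + w*(64 - 16*r) - 12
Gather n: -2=-2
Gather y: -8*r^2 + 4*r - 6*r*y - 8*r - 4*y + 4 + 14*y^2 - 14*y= -8*r^2 - 4*r + 14*y^2 + y*(-6*r - 18) + 4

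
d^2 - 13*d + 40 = (d - 8)*(d - 5)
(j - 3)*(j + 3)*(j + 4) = j^3 + 4*j^2 - 9*j - 36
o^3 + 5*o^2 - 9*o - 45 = (o - 3)*(o + 3)*(o + 5)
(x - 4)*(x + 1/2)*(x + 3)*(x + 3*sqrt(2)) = x^4 - x^3/2 + 3*sqrt(2)*x^3 - 25*x^2/2 - 3*sqrt(2)*x^2/2 - 75*sqrt(2)*x/2 - 6*x - 18*sqrt(2)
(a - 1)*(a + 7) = a^2 + 6*a - 7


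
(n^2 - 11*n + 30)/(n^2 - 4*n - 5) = (n - 6)/(n + 1)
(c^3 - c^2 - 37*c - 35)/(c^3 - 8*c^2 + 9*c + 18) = (c^2 - 2*c - 35)/(c^2 - 9*c + 18)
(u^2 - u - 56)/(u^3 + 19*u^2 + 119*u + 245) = (u - 8)/(u^2 + 12*u + 35)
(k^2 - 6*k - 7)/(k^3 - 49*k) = (k + 1)/(k*(k + 7))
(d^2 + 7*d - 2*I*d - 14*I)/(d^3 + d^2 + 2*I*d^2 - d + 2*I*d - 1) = (d^2 + d*(7 - 2*I) - 14*I)/(d^3 + d^2*(1 + 2*I) + d*(-1 + 2*I) - 1)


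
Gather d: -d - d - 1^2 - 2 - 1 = -2*d - 4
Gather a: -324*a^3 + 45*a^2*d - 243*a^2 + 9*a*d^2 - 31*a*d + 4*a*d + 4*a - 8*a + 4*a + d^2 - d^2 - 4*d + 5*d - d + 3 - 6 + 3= -324*a^3 + a^2*(45*d - 243) + a*(9*d^2 - 27*d)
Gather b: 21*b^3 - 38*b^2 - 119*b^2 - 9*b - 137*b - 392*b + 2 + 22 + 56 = 21*b^3 - 157*b^2 - 538*b + 80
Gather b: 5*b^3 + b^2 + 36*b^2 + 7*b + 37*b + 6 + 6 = 5*b^3 + 37*b^2 + 44*b + 12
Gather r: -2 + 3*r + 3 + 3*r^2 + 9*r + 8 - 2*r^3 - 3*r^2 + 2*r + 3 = -2*r^3 + 14*r + 12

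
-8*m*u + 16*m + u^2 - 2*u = (-8*m + u)*(u - 2)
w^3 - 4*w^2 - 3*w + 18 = (w - 3)^2*(w + 2)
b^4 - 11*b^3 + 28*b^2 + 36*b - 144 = (b - 6)*(b - 4)*(b - 3)*(b + 2)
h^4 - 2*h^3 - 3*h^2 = h^2*(h - 3)*(h + 1)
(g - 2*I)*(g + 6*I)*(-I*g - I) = -I*g^3 + 4*g^2 - I*g^2 + 4*g - 12*I*g - 12*I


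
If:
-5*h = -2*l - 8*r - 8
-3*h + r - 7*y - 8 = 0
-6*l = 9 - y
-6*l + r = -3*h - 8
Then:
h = -2983/672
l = -1955/1344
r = -191/56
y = 61/224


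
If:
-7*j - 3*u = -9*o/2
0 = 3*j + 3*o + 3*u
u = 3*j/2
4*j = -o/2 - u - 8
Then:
No Solution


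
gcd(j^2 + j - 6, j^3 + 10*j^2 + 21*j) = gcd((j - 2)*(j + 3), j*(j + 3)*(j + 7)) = j + 3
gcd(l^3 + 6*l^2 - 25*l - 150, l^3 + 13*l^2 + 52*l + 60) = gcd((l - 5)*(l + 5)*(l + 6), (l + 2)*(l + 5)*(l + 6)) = l^2 + 11*l + 30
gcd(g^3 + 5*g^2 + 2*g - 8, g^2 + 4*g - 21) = 1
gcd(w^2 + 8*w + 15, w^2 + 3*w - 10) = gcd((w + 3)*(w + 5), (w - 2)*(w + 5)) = w + 5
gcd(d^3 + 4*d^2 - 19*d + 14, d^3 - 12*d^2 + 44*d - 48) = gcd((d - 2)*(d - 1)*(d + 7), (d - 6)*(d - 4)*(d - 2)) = d - 2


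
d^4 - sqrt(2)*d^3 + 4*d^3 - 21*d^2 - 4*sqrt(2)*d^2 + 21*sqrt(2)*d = d*(d - 3)*(d + 7)*(d - sqrt(2))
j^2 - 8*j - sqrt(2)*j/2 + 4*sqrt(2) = (j - 8)*(j - sqrt(2)/2)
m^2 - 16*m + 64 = (m - 8)^2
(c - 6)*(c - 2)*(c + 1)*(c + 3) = c^4 - 4*c^3 - 17*c^2 + 24*c + 36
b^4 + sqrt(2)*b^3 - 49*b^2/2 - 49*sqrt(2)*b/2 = b*(b - 7*sqrt(2)/2)*(b + sqrt(2))*(b + 7*sqrt(2)/2)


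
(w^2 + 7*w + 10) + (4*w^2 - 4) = 5*w^2 + 7*w + 6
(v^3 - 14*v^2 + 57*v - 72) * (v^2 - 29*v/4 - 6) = v^5 - 85*v^4/4 + 305*v^3/2 - 1605*v^2/4 + 180*v + 432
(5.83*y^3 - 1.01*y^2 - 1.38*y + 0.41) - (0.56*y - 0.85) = 5.83*y^3 - 1.01*y^2 - 1.94*y + 1.26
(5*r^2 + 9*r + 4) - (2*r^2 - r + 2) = 3*r^2 + 10*r + 2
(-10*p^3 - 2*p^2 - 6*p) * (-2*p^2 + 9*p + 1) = 20*p^5 - 86*p^4 - 16*p^3 - 56*p^2 - 6*p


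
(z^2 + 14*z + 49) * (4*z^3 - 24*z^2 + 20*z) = 4*z^5 + 32*z^4 - 120*z^3 - 896*z^2 + 980*z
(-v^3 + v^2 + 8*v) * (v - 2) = -v^4 + 3*v^3 + 6*v^2 - 16*v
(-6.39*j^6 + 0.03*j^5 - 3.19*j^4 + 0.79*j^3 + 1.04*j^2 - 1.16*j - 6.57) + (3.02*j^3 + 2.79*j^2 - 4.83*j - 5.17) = -6.39*j^6 + 0.03*j^5 - 3.19*j^4 + 3.81*j^3 + 3.83*j^2 - 5.99*j - 11.74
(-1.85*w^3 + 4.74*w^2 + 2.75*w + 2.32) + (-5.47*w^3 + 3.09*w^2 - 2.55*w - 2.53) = -7.32*w^3 + 7.83*w^2 + 0.2*w - 0.21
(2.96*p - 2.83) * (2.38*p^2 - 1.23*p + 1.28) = 7.0448*p^3 - 10.3762*p^2 + 7.2697*p - 3.6224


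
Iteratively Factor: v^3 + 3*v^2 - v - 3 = (v - 1)*(v^2 + 4*v + 3) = (v - 1)*(v + 1)*(v + 3)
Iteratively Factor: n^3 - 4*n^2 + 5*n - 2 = (n - 1)*(n^2 - 3*n + 2) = (n - 1)^2*(n - 2)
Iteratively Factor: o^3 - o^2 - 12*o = (o - 4)*(o^2 + 3*o) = (o - 4)*(o + 3)*(o)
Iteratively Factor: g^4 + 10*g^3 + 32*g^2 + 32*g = (g + 4)*(g^3 + 6*g^2 + 8*g) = (g + 4)^2*(g^2 + 2*g) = (g + 2)*(g + 4)^2*(g)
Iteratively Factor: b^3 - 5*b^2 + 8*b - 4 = (b - 1)*(b^2 - 4*b + 4) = (b - 2)*(b - 1)*(b - 2)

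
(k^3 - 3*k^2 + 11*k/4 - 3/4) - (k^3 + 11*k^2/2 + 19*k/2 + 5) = -17*k^2/2 - 27*k/4 - 23/4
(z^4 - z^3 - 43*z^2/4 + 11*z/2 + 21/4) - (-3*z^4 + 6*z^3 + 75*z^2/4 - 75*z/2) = 4*z^4 - 7*z^3 - 59*z^2/2 + 43*z + 21/4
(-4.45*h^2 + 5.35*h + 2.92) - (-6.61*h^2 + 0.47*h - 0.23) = 2.16*h^2 + 4.88*h + 3.15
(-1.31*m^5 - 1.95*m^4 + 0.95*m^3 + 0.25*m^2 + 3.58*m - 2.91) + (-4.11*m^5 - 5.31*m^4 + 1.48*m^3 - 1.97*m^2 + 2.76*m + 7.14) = -5.42*m^5 - 7.26*m^4 + 2.43*m^3 - 1.72*m^2 + 6.34*m + 4.23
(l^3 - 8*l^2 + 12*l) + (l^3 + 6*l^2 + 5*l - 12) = 2*l^3 - 2*l^2 + 17*l - 12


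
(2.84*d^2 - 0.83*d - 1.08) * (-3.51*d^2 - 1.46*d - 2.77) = -9.9684*d^4 - 1.2331*d^3 - 2.8642*d^2 + 3.8759*d + 2.9916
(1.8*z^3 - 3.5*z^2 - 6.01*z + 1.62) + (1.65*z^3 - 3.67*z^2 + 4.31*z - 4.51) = 3.45*z^3 - 7.17*z^2 - 1.7*z - 2.89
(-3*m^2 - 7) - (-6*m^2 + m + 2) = 3*m^2 - m - 9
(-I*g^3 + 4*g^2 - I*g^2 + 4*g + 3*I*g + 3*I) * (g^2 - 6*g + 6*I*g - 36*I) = -I*g^5 + 10*g^4 + 5*I*g^4 - 50*g^3 + 33*I*g^3 - 78*g^2 - 135*I*g^2 + 90*g - 162*I*g + 108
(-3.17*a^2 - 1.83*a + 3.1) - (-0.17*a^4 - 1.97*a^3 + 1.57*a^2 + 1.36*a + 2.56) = 0.17*a^4 + 1.97*a^3 - 4.74*a^2 - 3.19*a + 0.54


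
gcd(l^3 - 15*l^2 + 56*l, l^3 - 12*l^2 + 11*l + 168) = l^2 - 15*l + 56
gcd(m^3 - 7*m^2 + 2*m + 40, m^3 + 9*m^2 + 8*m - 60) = 1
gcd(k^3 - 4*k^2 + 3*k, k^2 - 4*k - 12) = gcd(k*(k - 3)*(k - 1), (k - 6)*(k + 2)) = 1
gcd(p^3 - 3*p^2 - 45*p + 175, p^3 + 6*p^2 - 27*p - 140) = p^2 + 2*p - 35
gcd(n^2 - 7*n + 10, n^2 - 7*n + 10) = n^2 - 7*n + 10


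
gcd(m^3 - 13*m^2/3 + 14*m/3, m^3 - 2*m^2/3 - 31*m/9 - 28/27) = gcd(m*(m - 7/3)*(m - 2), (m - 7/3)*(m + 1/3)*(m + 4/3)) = m - 7/3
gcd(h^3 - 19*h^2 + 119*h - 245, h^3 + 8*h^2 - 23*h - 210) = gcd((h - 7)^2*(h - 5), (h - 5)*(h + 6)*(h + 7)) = h - 5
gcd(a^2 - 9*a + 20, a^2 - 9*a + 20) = a^2 - 9*a + 20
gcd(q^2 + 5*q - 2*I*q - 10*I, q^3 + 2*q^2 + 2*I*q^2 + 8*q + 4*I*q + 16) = q - 2*I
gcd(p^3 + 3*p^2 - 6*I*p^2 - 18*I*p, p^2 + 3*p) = p^2 + 3*p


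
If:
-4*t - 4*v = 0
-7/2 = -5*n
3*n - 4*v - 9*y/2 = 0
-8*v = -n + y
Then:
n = 7/10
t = -21/640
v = 21/640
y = 7/16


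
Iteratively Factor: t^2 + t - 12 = (t + 4)*(t - 3)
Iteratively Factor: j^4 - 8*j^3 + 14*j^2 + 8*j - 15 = (j - 1)*(j^3 - 7*j^2 + 7*j + 15) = (j - 3)*(j - 1)*(j^2 - 4*j - 5) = (j - 3)*(j - 1)*(j + 1)*(j - 5)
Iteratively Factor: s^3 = (s)*(s^2) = s^2*(s)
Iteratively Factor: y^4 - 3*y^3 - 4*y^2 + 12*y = (y + 2)*(y^3 - 5*y^2 + 6*y) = (y - 2)*(y + 2)*(y^2 - 3*y) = y*(y - 2)*(y + 2)*(y - 3)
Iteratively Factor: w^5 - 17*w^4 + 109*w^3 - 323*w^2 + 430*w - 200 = (w - 4)*(w^4 - 13*w^3 + 57*w^2 - 95*w + 50) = (w - 5)*(w - 4)*(w^3 - 8*w^2 + 17*w - 10) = (w - 5)*(w - 4)*(w - 2)*(w^2 - 6*w + 5) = (w - 5)^2*(w - 4)*(w - 2)*(w - 1)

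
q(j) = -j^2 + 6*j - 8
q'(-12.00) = 30.00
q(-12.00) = -224.00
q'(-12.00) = 30.00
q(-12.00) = -224.00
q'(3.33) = -0.66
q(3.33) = 0.89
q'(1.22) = 3.56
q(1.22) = -2.17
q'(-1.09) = 8.18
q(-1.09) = -15.73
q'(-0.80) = 7.60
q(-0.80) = -13.44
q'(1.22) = 3.56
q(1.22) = -2.17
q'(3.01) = -0.02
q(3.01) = 1.00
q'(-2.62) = 11.24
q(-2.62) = -30.58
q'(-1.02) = 8.04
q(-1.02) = -15.16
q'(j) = 6 - 2*j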